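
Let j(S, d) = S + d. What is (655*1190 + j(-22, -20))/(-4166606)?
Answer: -389704/2083303 ≈ -0.18706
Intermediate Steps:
(655*1190 + j(-22, -20))/(-4166606) = (655*1190 + (-22 - 20))/(-4166606) = (779450 - 42)*(-1/4166606) = 779408*(-1/4166606) = -389704/2083303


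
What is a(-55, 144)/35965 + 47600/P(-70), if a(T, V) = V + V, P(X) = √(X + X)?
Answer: 288/35965 - 680*I*√35 ≈ 0.0080078 - 4022.9*I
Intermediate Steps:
P(X) = √2*√X (P(X) = √(2*X) = √2*√X)
a(T, V) = 2*V
a(-55, 144)/35965 + 47600/P(-70) = (2*144)/35965 + 47600/((√2*√(-70))) = 288*(1/35965) + 47600/((√2*(I*√70))) = 288/35965 + 47600/((2*I*√35)) = 288/35965 + 47600*(-I*√35/70) = 288/35965 - 680*I*√35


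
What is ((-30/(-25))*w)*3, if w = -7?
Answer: -126/5 ≈ -25.200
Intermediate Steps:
((-30/(-25))*w)*3 = (-30/(-25)*(-7))*3 = (-30*(-1/25)*(-7))*3 = ((6/5)*(-7))*3 = -42/5*3 = -126/5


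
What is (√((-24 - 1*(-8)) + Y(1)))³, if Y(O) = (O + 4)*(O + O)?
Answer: -6*I*√6 ≈ -14.697*I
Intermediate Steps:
Y(O) = 2*O*(4 + O) (Y(O) = (4 + O)*(2*O) = 2*O*(4 + O))
(√((-24 - 1*(-8)) + Y(1)))³ = (√((-24 - 1*(-8)) + 2*1*(4 + 1)))³ = (√((-24 + 8) + 2*1*5))³ = (√(-16 + 10))³ = (√(-6))³ = (I*√6)³ = -6*I*√6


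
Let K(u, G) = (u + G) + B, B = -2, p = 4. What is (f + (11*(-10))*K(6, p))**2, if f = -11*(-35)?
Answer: 245025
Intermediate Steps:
K(u, G) = -2 + G + u (K(u, G) = (u + G) - 2 = (G + u) - 2 = -2 + G + u)
f = 385
(f + (11*(-10))*K(6, p))**2 = (385 + (11*(-10))*(-2 + 4 + 6))**2 = (385 - 110*8)**2 = (385 - 880)**2 = (-495)**2 = 245025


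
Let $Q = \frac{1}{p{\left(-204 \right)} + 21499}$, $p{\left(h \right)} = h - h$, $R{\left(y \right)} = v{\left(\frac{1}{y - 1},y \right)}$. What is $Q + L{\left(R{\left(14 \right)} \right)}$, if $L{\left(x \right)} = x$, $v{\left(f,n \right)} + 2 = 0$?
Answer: $- \frac{42997}{21499} \approx -2.0$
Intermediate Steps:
$v{\left(f,n \right)} = -2$ ($v{\left(f,n \right)} = -2 + 0 = -2$)
$R{\left(y \right)} = -2$
$p{\left(h \right)} = 0$
$Q = \frac{1}{21499}$ ($Q = \frac{1}{0 + 21499} = \frac{1}{21499} \approx 4.6514 \cdot 10^{-5}$)
$Q + L{\left(R{\left(14 \right)} \right)} = \frac{1}{21499} - 2 = - \frac{42997}{21499}$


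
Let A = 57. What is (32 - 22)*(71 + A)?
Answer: 1280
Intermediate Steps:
(32 - 22)*(71 + A) = (32 - 22)*(71 + 57) = 10*128 = 1280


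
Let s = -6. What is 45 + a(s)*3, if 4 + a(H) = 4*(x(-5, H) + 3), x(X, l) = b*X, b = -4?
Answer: 309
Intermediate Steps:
x(X, l) = -4*X
a(H) = 88 (a(H) = -4 + 4*(-4*(-5) + 3) = -4 + 4*(20 + 3) = -4 + 4*23 = -4 + 92 = 88)
45 + a(s)*3 = 45 + 88*3 = 45 + 264 = 309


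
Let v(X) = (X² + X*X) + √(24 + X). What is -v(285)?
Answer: -162450 - √309 ≈ -1.6247e+5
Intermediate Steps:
v(X) = √(24 + X) + 2*X² (v(X) = (X² + X²) + √(24 + X) = 2*X² + √(24 + X) = √(24 + X) + 2*X²)
-v(285) = -(√(24 + 285) + 2*285²) = -(√309 + 2*81225) = -(√309 + 162450) = -(162450 + √309) = -162450 - √309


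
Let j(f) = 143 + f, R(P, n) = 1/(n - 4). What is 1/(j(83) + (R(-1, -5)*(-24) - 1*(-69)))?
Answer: 3/893 ≈ 0.0033595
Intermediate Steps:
R(P, n) = 1/(-4 + n)
1/(j(83) + (R(-1, -5)*(-24) - 1*(-69))) = 1/((143 + 83) + (-24/(-4 - 5) - 1*(-69))) = 1/(226 + (-24/(-9) + 69)) = 1/(226 + (-⅑*(-24) + 69)) = 1/(226 + (8/3 + 69)) = 1/(226 + 215/3) = 1/(893/3) = 3/893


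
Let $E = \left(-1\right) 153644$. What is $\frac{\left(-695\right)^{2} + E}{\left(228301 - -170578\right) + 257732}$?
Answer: $\frac{329381}{656611} \approx 0.50164$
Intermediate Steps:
$E = -153644$
$\frac{\left(-695\right)^{2} + E}{\left(228301 - -170578\right) + 257732} = \frac{\left(-695\right)^{2} - 153644}{\left(228301 - -170578\right) + 257732} = \frac{483025 - 153644}{\left(228301 + 170578\right) + 257732} = \frac{329381}{398879 + 257732} = \frac{329381}{656611}$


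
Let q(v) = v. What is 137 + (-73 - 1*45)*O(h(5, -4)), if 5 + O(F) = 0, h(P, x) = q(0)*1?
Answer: 727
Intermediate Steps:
h(P, x) = 0 (h(P, x) = 0*1 = 0)
O(F) = -5 (O(F) = -5 + 0 = -5)
137 + (-73 - 1*45)*O(h(5, -4)) = 137 + (-73 - 1*45)*(-5) = 137 + (-73 - 45)*(-5) = 137 - 118*(-5) = 137 + 590 = 727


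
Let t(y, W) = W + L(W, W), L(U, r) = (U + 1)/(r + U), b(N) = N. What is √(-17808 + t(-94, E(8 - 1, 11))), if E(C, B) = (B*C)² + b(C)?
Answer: I*√104576327674/2968 ≈ 108.96*I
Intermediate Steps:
L(U, r) = (1 + U)/(U + r)
E(C, B) = C + B²*C² (E(C, B) = (B*C)² + C = B²*C² + C = C + B²*C²)
t(y, W) = W + (1 + W)/(2*W) (t(y, W) = W + (1 + W)/(W + W) = W + (1 + W)/((2*W)) = W + (1/(2*W))*(1 + W) = W + (1 + W)/(2*W))
√(-17808 + t(-94, E(8 - 1, 11))) = √(-17808 + (½ + (8 - 1)*(1 + (8 - 1)*11²) + 1/(2*(((8 - 1)*(1 + (8 - 1)*11²)))))) = √(-17808 + (½ + 7*(1 + 7*121) + 1/(2*((7*(1 + 7*121)))))) = √(-17808 + (½ + 7*(1 + 847) + 1/(2*((7*(1 + 847)))))) = √(-17808 + (½ + 7*848 + 1/(2*((7*848))))) = √(-17808 + (½ + 5936 + (½)/5936)) = √(-17808 + (½ + 5936 + (½)*(1/5936))) = √(-17808 + (½ + 5936 + 1/11872)) = √(-17808 + 70478129/11872) = √(-140938447/11872) = I*√104576327674/2968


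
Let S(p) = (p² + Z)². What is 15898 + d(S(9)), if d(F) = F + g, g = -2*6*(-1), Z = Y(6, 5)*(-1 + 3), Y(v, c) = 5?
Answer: 24191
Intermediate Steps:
Z = 10 (Z = 5*(-1 + 3) = 5*2 = 10)
g = 12 (g = -12*(-1) = 12)
S(p) = (10 + p²)² (S(p) = (p² + 10)² = (10 + p²)²)
d(F) = 12 + F (d(F) = F + 12 = 12 + F)
15898 + d(S(9)) = 15898 + (12 + (10 + 9²)²) = 15898 + (12 + (10 + 81)²) = 15898 + (12 + 91²) = 15898 + (12 + 8281) = 15898 + 8293 = 24191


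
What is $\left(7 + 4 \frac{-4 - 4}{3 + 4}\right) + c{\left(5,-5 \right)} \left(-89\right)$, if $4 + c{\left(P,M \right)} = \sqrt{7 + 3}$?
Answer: $\frac{2509}{7} - 89 \sqrt{10} \approx 76.986$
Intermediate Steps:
$c{\left(P,M \right)} = -4 + \sqrt{10}$ ($c{\left(P,M \right)} = -4 + \sqrt{7 + 3} = -4 + \sqrt{10}$)
$\left(7 + 4 \frac{-4 - 4}{3 + 4}\right) + c{\left(5,-5 \right)} \left(-89\right) = \left(7 + 4 \frac{-4 - 4}{3 + 4}\right) + \left(-4 + \sqrt{10}\right) \left(-89\right) = \left(7 + 4 \left(- \frac{8}{7}\right)\right) + \left(356 - 89 \sqrt{10}\right) = \left(7 - \frac{32}{7}\right) + \left(356 - 89 \sqrt{10}\right) = \frac{17}{7} + \left(356 - 89 \sqrt{10}\right) = \frac{2509}{7} - 89 \sqrt{10}$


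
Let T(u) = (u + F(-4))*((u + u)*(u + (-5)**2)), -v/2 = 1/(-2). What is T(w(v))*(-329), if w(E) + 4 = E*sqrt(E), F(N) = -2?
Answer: -217140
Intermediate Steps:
v = 1 (v = -2/(-2) = -2*(-1/2) = 1)
w(E) = -4 + E**(3/2) (w(E) = -4 + E*sqrt(E) = -4 + E**(3/2))
T(u) = 2*u*(-2 + u)*(25 + u) (T(u) = (u - 2)*((u + u)*(u + (-5)**2)) = (-2 + u)*((2*u)*(u + 25)) = (-2 + u)*((2*u)*(25 + u)) = (-2 + u)*(2*u*(25 + u)) = 2*u*(-2 + u)*(25 + u))
T(w(v))*(-329) = (2*(-4 + 1**(3/2))*(-50 + (-4 + 1**(3/2))**2 + 23*(-4 + 1**(3/2))))*(-329) = (2*(-4 + 1)*(-50 + (-4 + 1)**2 + 23*(-4 + 1)))*(-329) = (2*(-3)*(-50 + (-3)**2 + 23*(-3)))*(-329) = (2*(-3)*(-50 + 9 - 69))*(-329) = (2*(-3)*(-110))*(-329) = 660*(-329) = -217140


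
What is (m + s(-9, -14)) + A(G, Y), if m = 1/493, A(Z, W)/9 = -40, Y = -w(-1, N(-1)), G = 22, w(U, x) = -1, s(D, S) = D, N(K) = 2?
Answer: -181916/493 ≈ -369.00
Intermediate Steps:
Y = 1 (Y = -1*(-1) = 1)
A(Z, W) = -360 (A(Z, W) = 9*(-40) = -360)
m = 1/493 ≈ 0.0020284
(m + s(-9, -14)) + A(G, Y) = (1/493 - 9) - 360 = -4436/493 - 360 = -181916/493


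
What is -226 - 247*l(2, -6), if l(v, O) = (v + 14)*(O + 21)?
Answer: -59506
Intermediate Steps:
l(v, O) = (14 + v)*(21 + O)
-226 - 247*l(2, -6) = -226 - 247*(294 + 14*(-6) + 21*2 - 6*2) = -226 - 247*(294 - 84 + 42 - 12) = -226 - 247*240 = -226 - 59280 = -59506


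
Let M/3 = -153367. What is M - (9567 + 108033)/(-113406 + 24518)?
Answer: -5112167511/11111 ≈ -4.6010e+5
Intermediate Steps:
M = -460101 (M = 3*(-153367) = -460101)
M - (9567 + 108033)/(-113406 + 24518) = -460101 - (9567 + 108033)/(-113406 + 24518) = -460101 - 117600/(-88888) = -460101 - 117600*(-1)/88888 = -460101 - 1*(-14700/11111) = -460101 + 14700/11111 = -5112167511/11111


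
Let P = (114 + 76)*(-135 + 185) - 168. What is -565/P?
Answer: -565/9332 ≈ -0.060544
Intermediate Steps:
P = 9332 (P = 190*50 - 168 = 9500 - 168 = 9332)
-565/P = -565/9332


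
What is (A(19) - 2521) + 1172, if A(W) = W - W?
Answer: -1349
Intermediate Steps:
A(W) = 0
(A(19) - 2521) + 1172 = (0 - 2521) + 1172 = -2521 + 1172 = -1349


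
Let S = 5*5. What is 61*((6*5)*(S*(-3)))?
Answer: -137250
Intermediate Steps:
S = 25
61*((6*5)*(S*(-3))) = 61*((6*5)*(25*(-3))) = 61*(30*(-75)) = 61*(-2250) = -137250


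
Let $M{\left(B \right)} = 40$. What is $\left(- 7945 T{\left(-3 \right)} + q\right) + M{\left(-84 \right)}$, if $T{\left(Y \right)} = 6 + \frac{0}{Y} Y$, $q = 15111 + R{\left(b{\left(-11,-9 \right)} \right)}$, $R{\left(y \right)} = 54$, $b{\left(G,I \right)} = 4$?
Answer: $-32465$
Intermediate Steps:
$q = 15165$ ($q = 15111 + 54 = 15165$)
$T{\left(Y \right)} = 6$ ($T{\left(Y \right)} = 6 + 0 Y = 6 + 0 = 6$)
$\left(- 7945 T{\left(-3 \right)} + q\right) + M{\left(-84 \right)} = \left(\left(-7945\right) 6 + 15165\right) + 40 = \left(-47670 + 15165\right) + 40 = -32505 + 40 = -32465$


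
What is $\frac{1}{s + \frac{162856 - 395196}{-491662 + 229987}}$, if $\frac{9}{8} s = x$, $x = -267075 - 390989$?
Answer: $- \frac{17445}{10204363604} \approx -1.7096 \cdot 10^{-6}$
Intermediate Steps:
$x = -658064$
$s = - \frac{5264512}{9}$ ($s = \frac{8}{9} \left(-658064\right) = - \frac{5264512}{9} \approx -5.8495 \cdot 10^{5}$)
$\frac{1}{s + \frac{162856 - 395196}{-491662 + 229987}} = \frac{1}{- \frac{5264512}{9} + \frac{162856 - 395196}{-491662 + 229987}} = \frac{1}{- \frac{5264512}{9} - \frac{232340}{-261675}} = \frac{1}{- \frac{5264512}{9} - - \frac{46468}{52335}} = \frac{1}{- \frac{5264512}{9} + \frac{46468}{52335}} = \frac{1}{- \frac{10204363604}{17445}} = - \frac{17445}{10204363604}$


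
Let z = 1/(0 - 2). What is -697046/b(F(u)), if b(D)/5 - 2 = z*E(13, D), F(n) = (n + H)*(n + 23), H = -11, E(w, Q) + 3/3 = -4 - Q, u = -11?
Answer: 1394092/1275 ≈ 1093.4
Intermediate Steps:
z = -1/2 (z = 1/(-2) = -1/2 ≈ -0.50000)
E(w, Q) = -5 - Q (E(w, Q) = -1 + (-4 - Q) = -5 - Q)
F(n) = (-11 + n)*(23 + n) (F(n) = (n - 11)*(n + 23) = (-11 + n)*(23 + n))
b(D) = 45/2 + 5*D/2 (b(D) = 10 + 5*(-(-5 - D)/2) = 10 + 5*(5/2 + D/2) = 10 + (25/2 + 5*D/2) = 45/2 + 5*D/2)
-697046/b(F(u)) = -697046/(45/2 + 5*(-253 + (-11)**2 + 12*(-11))/2) = -697046/(45/2 + 5*(-253 + 121 - 132)/2) = -697046/(45/2 + (5/2)*(-264)) = -697046/(45/2 - 660) = -697046/(-1275/2) = -697046*(-2/1275) = 1394092/1275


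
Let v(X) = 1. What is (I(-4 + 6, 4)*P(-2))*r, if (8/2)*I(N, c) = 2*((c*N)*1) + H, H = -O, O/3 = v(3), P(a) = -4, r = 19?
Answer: -247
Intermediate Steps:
O = 3 (O = 3*1 = 3)
H = -3 (H = -1*3 = -3)
I(N, c) = -¾ + N*c/2 (I(N, c) = (2*((c*N)*1) - 3)/4 = (2*((N*c)*1) - 3)/4 = (2*(N*c) - 3)/4 = (2*N*c - 3)/4 = (-3 + 2*N*c)/4 = -¾ + N*c/2)
(I(-4 + 6, 4)*P(-2))*r = ((-¾ + (½)*(-4 + 6)*4)*(-4))*19 = ((-¾ + (½)*2*4)*(-4))*19 = ((-¾ + 4)*(-4))*19 = ((13/4)*(-4))*19 = -13*19 = -247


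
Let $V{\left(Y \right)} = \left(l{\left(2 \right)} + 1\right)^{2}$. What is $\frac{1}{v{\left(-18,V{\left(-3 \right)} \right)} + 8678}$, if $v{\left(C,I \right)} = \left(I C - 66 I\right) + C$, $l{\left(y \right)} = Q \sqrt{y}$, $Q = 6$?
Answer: $\frac{79}{136208} + \frac{63 \sqrt{2}}{272416} \approx 0.00090705$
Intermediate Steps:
$l{\left(y \right)} = 6 \sqrt{y}$
$V{\left(Y \right)} = \left(1 + 6 \sqrt{2}\right)^{2}$ ($V{\left(Y \right)} = \left(6 \sqrt{2} + 1\right)^{2} = \left(1 + 6 \sqrt{2}\right)^{2}$)
$v{\left(C,I \right)} = C - 66 I + C I$ ($v{\left(C,I \right)} = \left(C I - 66 I\right) + C = \left(- 66 I + C I\right) + C = C - 66 I + C I$)
$\frac{1}{v{\left(-18,V{\left(-3 \right)} \right)} + 8678} = \frac{1}{\left(-18 - 66 \left(73 + 12 \sqrt{2}\right) - 18 \left(73 + 12 \sqrt{2}\right)\right) + 8678} = \frac{1}{\left(-18 - \left(4818 + 792 \sqrt{2}\right) - \left(1314 + 216 \sqrt{2}\right)\right) + 8678} = \frac{1}{\left(-6150 - 1008 \sqrt{2}\right) + 8678} = \frac{1}{2528 - 1008 \sqrt{2}}$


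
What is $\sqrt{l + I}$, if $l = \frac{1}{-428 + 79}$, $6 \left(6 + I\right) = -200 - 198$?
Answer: $\frac{2 i \sqrt{19823898}}{1047} \approx 8.5051 i$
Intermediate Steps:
$I = - \frac{217}{3}$ ($I = -6 + \frac{-200 - 198}{6} = -6 + \frac{1}{6} \left(-398\right) = -6 - \frac{199}{3} = - \frac{217}{3} \approx -72.333$)
$l = - \frac{1}{349}$ ($l = \frac{1}{-349} = - \frac{1}{349} \approx -0.0028653$)
$\sqrt{l + I} = \sqrt{- \frac{1}{349} - \frac{217}{3}} = \sqrt{- \frac{75736}{1047}} = \frac{2 i \sqrt{19823898}}{1047}$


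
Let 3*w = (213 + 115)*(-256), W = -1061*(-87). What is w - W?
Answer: -360889/3 ≈ -1.2030e+5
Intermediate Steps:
W = 92307
w = -83968/3 (w = ((213 + 115)*(-256))/3 = (328*(-256))/3 = (⅓)*(-83968) = -83968/3 ≈ -27989.)
w - W = -83968/3 - 1*92307 = -83968/3 - 92307 = -360889/3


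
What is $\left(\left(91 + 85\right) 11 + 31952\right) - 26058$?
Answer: $7830$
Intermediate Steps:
$\left(\left(91 + 85\right) 11 + 31952\right) - 26058 = \left(176 \cdot 11 + 31952\right) - 26058 = \left(1936 + 31952\right) - 26058 = 33888 - 26058 = 7830$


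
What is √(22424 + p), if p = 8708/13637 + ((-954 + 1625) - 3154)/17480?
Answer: √318554135126804189210/119187380 ≈ 149.75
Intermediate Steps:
p = 118355169/238374760 (p = 8708*(1/13637) + (671 - 3154)*(1/17480) = 8708/13637 - 2483*1/17480 = 8708/13637 - 2483/17480 = 118355169/238374760 ≈ 0.49651)
√(22424 + p) = √(22424 + 118355169/238374760) = √(5345433973409/238374760) = √318554135126804189210/119187380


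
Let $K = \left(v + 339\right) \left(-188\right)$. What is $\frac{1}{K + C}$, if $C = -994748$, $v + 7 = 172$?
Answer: $- \frac{1}{1089500} \approx -9.1785 \cdot 10^{-7}$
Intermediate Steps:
$v = 165$ ($v = -7 + 172 = 165$)
$K = -94752$ ($K = \left(165 + 339\right) \left(-188\right) = 504 \left(-188\right) = -94752$)
$\frac{1}{K + C} = \frac{1}{-94752 - 994748} = \frac{1}{-1089500} = - \frac{1}{1089500}$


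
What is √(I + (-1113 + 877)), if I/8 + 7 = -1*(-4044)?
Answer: 2*√8015 ≈ 179.05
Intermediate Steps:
I = 32296 (I = -56 + 8*(-1*(-4044)) = -56 + 8*4044 = -56 + 32352 = 32296)
√(I + (-1113 + 877)) = √(32296 + (-1113 + 877)) = √(32296 - 236) = √32060 = 2*√8015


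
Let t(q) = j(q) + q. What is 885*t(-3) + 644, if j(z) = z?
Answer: -4666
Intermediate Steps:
t(q) = 2*q (t(q) = q + q = 2*q)
885*t(-3) + 644 = 885*(2*(-3)) + 644 = 885*(-6) + 644 = -5310 + 644 = -4666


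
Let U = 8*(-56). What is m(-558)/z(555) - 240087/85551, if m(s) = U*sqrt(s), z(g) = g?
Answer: -80029/28517 - 448*I*sqrt(62)/185 ≈ -2.8064 - 19.068*I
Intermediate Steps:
U = -448
m(s) = -448*sqrt(s)
m(-558)/z(555) - 240087/85551 = -1344*I*sqrt(62)/555 - 240087/85551 = -1344*I*sqrt(62)*(1/555) - 240087*1/85551 = -1344*I*sqrt(62)*(1/555) - 80029/28517 = -448*I*sqrt(62)/185 - 80029/28517 = -80029/28517 - 448*I*sqrt(62)/185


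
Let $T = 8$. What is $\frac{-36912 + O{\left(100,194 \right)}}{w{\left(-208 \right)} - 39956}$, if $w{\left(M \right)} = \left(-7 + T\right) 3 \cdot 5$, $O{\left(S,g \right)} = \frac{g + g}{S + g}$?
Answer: $\frac{5425870}{5871327} \approx 0.92413$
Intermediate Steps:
$O{\left(S,g \right)} = \frac{2 g}{S + g}$
$w{\left(M \right)} = 15$ ($w{\left(M \right)} = \left(-7 + 8\right) 3 \cdot 5 = 1 \cdot 15 = 15$)
$\frac{-36912 + O{\left(100,194 \right)}}{w{\left(-208 \right)} - 39956} = \frac{-36912 + 2 \cdot 194 \frac{1}{100 + 194}}{15 - 39956} = \frac{-36912 + 2 \cdot 194 \cdot \frac{1}{294}}{-39941} = \left(-36912 + 2 \cdot 194 \cdot \frac{1}{294}\right) \left(- \frac{1}{39941}\right) = \left(-36912 + \frac{194}{147}\right) \left(- \frac{1}{39941}\right) = \left(- \frac{5425870}{147}\right) \left(- \frac{1}{39941}\right) = \frac{5425870}{5871327}$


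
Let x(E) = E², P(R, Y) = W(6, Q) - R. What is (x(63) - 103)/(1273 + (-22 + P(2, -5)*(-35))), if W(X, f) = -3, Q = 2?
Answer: 1933/713 ≈ 2.7111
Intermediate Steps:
P(R, Y) = -3 - R
(x(63) - 103)/(1273 + (-22 + P(2, -5)*(-35))) = (63² - 103)/(1273 + (-22 + (-3 - 1*2)*(-35))) = (3969 - 103)/(1273 + (-22 + (-3 - 2)*(-35))) = 3866/(1273 + (-22 - 5*(-35))) = 3866/(1273 + (-22 + 175)) = 3866/(1273 + 153) = 3866/1426 = 3866*(1/1426) = 1933/713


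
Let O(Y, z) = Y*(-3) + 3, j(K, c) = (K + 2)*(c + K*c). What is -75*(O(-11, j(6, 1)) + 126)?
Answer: -12150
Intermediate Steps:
j(K, c) = (2 + K)*(c + K*c)
O(Y, z) = 3 - 3*Y (O(Y, z) = -3*Y + 3 = 3 - 3*Y)
-75*(O(-11, j(6, 1)) + 126) = -75*((3 - 3*(-11)) + 126) = -75*((3 + 33) + 126) = -75*(36 + 126) = -75*162 = -12150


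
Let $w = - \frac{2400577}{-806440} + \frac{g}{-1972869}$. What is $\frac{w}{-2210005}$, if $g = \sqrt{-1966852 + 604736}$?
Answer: $- \frac{2400577}{1782236432200} + \frac{2 i \sqrt{340529}}{4360050354345} \approx -1.3469 \cdot 10^{-6} + 2.6768 \cdot 10^{-10} i$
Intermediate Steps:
$g = 2 i \sqrt{340529}$ ($g = \sqrt{-1362116} = 2 i \sqrt{340529} \approx 1167.1 i$)
$w = \frac{2400577}{806440} - \frac{2 i \sqrt{340529}}{1972869}$ ($w = - \frac{2400577}{-806440} + \frac{2 i \sqrt{340529}}{-1972869} = \left(-2400577\right) \left(- \frac{1}{806440}\right) + 2 i \sqrt{340529} \left(- \frac{1}{1972869}\right) = \frac{2400577}{806440} - \frac{2 i \sqrt{340529}}{1972869} \approx 2.9768 - 0.00059157 i$)
$\frac{w}{-2210005} = \frac{\frac{2400577}{806440} - \frac{2 i \sqrt{340529}}{1972869}}{-2210005} = \left(\frac{2400577}{806440} - \frac{2 i \sqrt{340529}}{1972869}\right) \left(- \frac{1}{2210005}\right) = - \frac{2400577}{1782236432200} + \frac{2 i \sqrt{340529}}{4360050354345}$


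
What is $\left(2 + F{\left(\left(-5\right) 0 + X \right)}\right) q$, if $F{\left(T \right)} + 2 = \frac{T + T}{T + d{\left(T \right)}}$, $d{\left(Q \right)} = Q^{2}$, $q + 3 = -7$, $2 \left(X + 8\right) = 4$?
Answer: $4$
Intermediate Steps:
$X = -6$ ($X = -8 + \frac{1}{2} \cdot 4 = -8 + 2 = -6$)
$q = -10$ ($q = -3 - 7 = -10$)
$F{\left(T \right)} = -2 + \frac{2 T}{T + T^{2}}$ ($F{\left(T \right)} = -2 + \frac{T + T}{T + T^{2}} = -2 + \frac{2 T}{T + T^{2}}$)
$\left(2 + F{\left(\left(-5\right) 0 + X \right)}\right) q = \left(2 - \frac{2 \left(\left(-5\right) 0 - 6\right)}{1 - 6}\right) \left(-10\right) = \left(2 - \frac{2 \left(0 - 6\right)}{1 + \left(0 - 6\right)}\right) \left(-10\right) = \left(2 - - \frac{12}{1 - 6}\right) \left(-10\right) = \left(2 - - \frac{12}{-5}\right) \left(-10\right) = \left(2 - \left(-12\right) \left(- \frac{1}{5}\right)\right) \left(-10\right) = \left(2 - \frac{12}{5}\right) \left(-10\right) = \left(- \frac{2}{5}\right) \left(-10\right) = 4$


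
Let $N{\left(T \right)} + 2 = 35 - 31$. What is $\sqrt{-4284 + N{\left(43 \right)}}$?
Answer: $i \sqrt{4282} \approx 65.437 i$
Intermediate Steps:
$N{\left(T \right)} = 2$ ($N{\left(T \right)} = -2 + \left(35 - 31\right) = -2 + 4 = 2$)
$\sqrt{-4284 + N{\left(43 \right)}} = \sqrt{-4284 + 2} = \sqrt{-4282} = i \sqrt{4282}$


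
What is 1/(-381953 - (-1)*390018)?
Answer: 1/8065 ≈ 0.00012399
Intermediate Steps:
1/(-381953 - (-1)*390018) = 1/(-381953 - 1*(-390018)) = 1/(-381953 + 390018) = 1/8065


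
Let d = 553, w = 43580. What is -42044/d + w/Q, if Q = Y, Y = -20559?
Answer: -126926048/1624161 ≈ -78.149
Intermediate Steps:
Q = -20559
-42044/d + w/Q = -42044/553 + 43580/(-20559) = -42044*1/553 + 43580*(-1/20559) = -42044/553 - 43580/20559 = -126926048/1624161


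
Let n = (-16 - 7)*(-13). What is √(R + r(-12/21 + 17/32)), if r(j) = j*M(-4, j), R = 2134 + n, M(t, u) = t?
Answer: √1907598/28 ≈ 49.327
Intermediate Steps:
n = 299 (n = -23*(-13) = 299)
R = 2433 (R = 2134 + 299 = 2433)
r(j) = -4*j (r(j) = j*(-4) = -4*j)
√(R + r(-12/21 + 17/32)) = √(2433 - 4*(-12/21 + 17/32)) = √(2433 - 4*(-12*1/21 + 17*(1/32))) = √(2433 - 4*(-4/7 + 17/32)) = √(2433 - 4*(-9/224)) = √(2433 + 9/56) = √(136257/56) = √1907598/28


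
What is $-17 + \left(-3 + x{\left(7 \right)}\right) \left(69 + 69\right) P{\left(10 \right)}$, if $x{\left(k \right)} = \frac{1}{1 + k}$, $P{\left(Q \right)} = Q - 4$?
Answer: $- \frac{4795}{2} \approx -2397.5$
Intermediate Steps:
$P{\left(Q \right)} = -4 + Q$ ($P{\left(Q \right)} = Q - 4 = -4 + Q$)
$-17 + \left(-3 + x{\left(7 \right)}\right) \left(69 + 69\right) P{\left(10 \right)} = -17 + \left(-3 + \frac{1}{1 + 7}\right) \left(69 + 69\right) \left(-4 + 10\right) = -17 + \left(-3 + \frac{1}{8}\right) 138 \cdot 6 = -17 + \left(- \frac{23}{8}\right) 138 \cdot 6 = -17 - \frac{4761}{2} = - \frac{4795}{2}$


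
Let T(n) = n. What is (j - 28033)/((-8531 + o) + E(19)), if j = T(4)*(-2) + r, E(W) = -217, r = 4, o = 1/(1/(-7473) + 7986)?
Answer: 1673230692949/522075182523 ≈ 3.2050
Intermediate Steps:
o = 7473/59679377 (o = 1/(-1/7473 + 7986) = 1/(59679377/7473) = 7473/59679377 ≈ 0.00012522)
j = -4 (j = 4*(-2) + 4 = -8 + 4 = -4)
(j - 28033)/((-8531 + o) + E(19)) = (-4 - 28033)/((-8531 + 7473/59679377) - 217) = -28037/(-509124757714/59679377 - 217) = -28037/(-522075182523/59679377) = -28037*(-59679377/522075182523) = 1673230692949/522075182523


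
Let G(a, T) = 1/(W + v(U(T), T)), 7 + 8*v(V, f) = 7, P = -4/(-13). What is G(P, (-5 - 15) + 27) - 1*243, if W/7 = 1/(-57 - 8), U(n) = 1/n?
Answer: -1766/7 ≈ -252.29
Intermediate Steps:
W = -7/65 (W = 7/(-57 - 8) = 7/(-65) = 7*(-1/65) = -7/65 ≈ -0.10769)
P = 4/13 (P = -4*(-1/13) = 4/13 ≈ 0.30769)
v(V, f) = 0 (v(V, f) = -7/8 + (⅛)*7 = -7/8 + 7/8 = 0)
G(a, T) = -65/7 (G(a, T) = 1/(-7/65 + 0) = 1/(-7/65) = -65/7)
G(P, (-5 - 15) + 27) - 1*243 = -65/7 - 1*243 = -65/7 - 243 = -1766/7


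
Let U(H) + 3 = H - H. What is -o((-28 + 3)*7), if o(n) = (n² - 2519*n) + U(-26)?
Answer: -471447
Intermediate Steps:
U(H) = -3 (U(H) = -3 + (H - H) = -3 + 0 = -3)
o(n) = -3 + n² - 2519*n (o(n) = (n² - 2519*n) - 3 = -3 + n² - 2519*n)
-o((-28 + 3)*7) = -(-3 + ((-28 + 3)*7)² - 2519*(-28 + 3)*7) = -(-3 + (-25*7)² - (-62975)*7) = -(-3 + (-175)² - 2519*(-175)) = -(-3 + 30625 + 440825) = -1*471447 = -471447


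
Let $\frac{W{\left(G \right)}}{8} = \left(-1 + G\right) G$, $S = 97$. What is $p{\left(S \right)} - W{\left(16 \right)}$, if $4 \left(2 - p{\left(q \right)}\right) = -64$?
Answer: $-1902$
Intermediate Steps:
$p{\left(q \right)} = 18$ ($p{\left(q \right)} = 2 - -16 = 2 + 16 = 18$)
$W{\left(G \right)} = 8 G \left(-1 + G\right)$ ($W{\left(G \right)} = 8 \left(-1 + G\right) G = 8 G \left(-1 + G\right)$)
$p{\left(S \right)} - W{\left(16 \right)} = 18 - 8 \cdot 16 \left(-1 + 16\right) = 18 - 8 \cdot 16 \cdot 15 = 18 - 1920 = -1902$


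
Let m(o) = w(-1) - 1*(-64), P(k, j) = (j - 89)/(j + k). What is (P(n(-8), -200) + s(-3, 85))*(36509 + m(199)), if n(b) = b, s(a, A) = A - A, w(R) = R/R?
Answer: 5284943/104 ≈ 50817.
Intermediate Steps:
w(R) = 1
s(a, A) = 0
P(k, j) = (-89 + j)/(j + k)
m(o) = 65 (m(o) = 1 - 1*(-64) = 1 + 64 = 65)
(P(n(-8), -200) + s(-3, 85))*(36509 + m(199)) = ((-89 - 200)/(-200 - 8) + 0)*(36509 + 65) = (-289/(-208) + 0)*36574 = (-1/208*(-289) + 0)*36574 = (289/208 + 0)*36574 = (289/208)*36574 = 5284943/104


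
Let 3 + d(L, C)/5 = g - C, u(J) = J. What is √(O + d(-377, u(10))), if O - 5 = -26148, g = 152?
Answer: 2*I*√6362 ≈ 159.52*I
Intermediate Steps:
d(L, C) = 745 - 5*C (d(L, C) = -15 + 5*(152 - C) = -15 + (760 - 5*C) = 745 - 5*C)
O = -26143 (O = 5 - 26148 = -26143)
√(O + d(-377, u(10))) = √(-26143 + (745 - 5*10)) = √(-26143 + (745 - 50)) = √(-26143 + 695) = √(-25448) = 2*I*√6362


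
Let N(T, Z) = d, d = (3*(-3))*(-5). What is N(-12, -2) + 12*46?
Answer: 597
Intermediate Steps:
d = 45 (d = -9*(-5) = 45)
N(T, Z) = 45
N(-12, -2) + 12*46 = 45 + 12*46 = 45 + 552 = 597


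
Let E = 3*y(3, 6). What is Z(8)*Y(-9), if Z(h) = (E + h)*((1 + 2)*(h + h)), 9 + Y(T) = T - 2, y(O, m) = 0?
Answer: -7680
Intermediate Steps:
E = 0 (E = 3*0 = 0)
Y(T) = -11 + T (Y(T) = -9 + (T - 2) = -9 + (-2 + T) = -11 + T)
Z(h) = 6*h² (Z(h) = (0 + h)*((1 + 2)*(h + h)) = h*(3*(2*h)) = h*(6*h) = 6*h²)
Z(8)*Y(-9) = (6*8²)*(-11 - 9) = (6*64)*(-20) = 384*(-20) = -7680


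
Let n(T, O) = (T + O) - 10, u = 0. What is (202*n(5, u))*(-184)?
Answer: 185840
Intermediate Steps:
n(T, O) = -10 + O + T (n(T, O) = (O + T) - 10 = -10 + O + T)
(202*n(5, u))*(-184) = (202*(-10 + 0 + 5))*(-184) = (202*(-5))*(-184) = -1010*(-184) = 185840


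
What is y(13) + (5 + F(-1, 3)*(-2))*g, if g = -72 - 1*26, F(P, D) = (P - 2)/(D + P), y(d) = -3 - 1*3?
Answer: -790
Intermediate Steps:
y(d) = -6 (y(d) = -3 - 3 = -6)
F(P, D) = (-2 + P)/(D + P)
g = -98 (g = -72 - 26 = -98)
y(13) + (5 + F(-1, 3)*(-2))*g = -6 + (5 + ((-2 - 1)/(3 - 1))*(-2))*(-98) = -6 + (5 + (-3/2)*(-2))*(-98) = -6 + (5 + ((1/2)*(-3))*(-2))*(-98) = -6 + (5 - 3/2*(-2))*(-98) = -6 + (5 + 3)*(-98) = -6 + 8*(-98) = -6 - 784 = -790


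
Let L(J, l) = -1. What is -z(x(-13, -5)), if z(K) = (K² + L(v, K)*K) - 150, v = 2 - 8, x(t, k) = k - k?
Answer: 150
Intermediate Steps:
x(t, k) = 0
v = -6
z(K) = -150 + K² - K (z(K) = (K² - K) - 150 = -150 + K² - K)
-z(x(-13, -5)) = -(-150 + 0² - 1*0) = -(-150 + 0 + 0) = -1*(-150) = 150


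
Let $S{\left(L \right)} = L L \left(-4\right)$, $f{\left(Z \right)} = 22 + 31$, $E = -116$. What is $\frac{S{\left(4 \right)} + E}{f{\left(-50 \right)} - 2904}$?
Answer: $\frac{180}{2851} \approx 0.063136$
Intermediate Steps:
$f{\left(Z \right)} = 53$
$S{\left(L \right)} = - 4 L^{2}$ ($S{\left(L \right)} = L^{2} \left(-4\right) = - 4 L^{2}$)
$\frac{S{\left(4 \right)} + E}{f{\left(-50 \right)} - 2904} = \frac{- 4 \cdot 4^{2} - 116}{53 - 2904} = \frac{\left(-4\right) 16 - 116}{-2851} = \left(-64 - 116\right) \left(- \frac{1}{2851}\right) = \left(-180\right) \left(- \frac{1}{2851}\right) = \frac{180}{2851}$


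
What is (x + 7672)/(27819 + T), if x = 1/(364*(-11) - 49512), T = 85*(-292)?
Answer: 410574751/160494484 ≈ 2.5582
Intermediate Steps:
T = -24820
x = -1/53516 (x = 1/(-4004 - 49512) = 1/(-53516) = -1/53516 ≈ -1.8686e-5)
(x + 7672)/(27819 + T) = (-1/53516 + 7672)/(27819 - 24820) = (410574751/53516)/2999 = (410574751/53516)*(1/2999) = 410574751/160494484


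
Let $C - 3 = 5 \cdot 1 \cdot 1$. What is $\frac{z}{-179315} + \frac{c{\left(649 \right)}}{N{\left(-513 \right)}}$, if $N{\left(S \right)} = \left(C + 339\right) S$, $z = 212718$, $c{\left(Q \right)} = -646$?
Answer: $- \frac{1986858232}{1680002235} \approx -1.1827$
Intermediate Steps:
$C = 8$ ($C = 3 + 5 \cdot 1 \cdot 1 = 3 + 5 \cdot 1 = 3 + 5 = 8$)
$N{\left(S \right)} = 347 S$ ($N{\left(S \right)} = \left(8 + 339\right) S = 347 S$)
$\frac{z}{-179315} + \frac{c{\left(649 \right)}}{N{\left(-513 \right)}} = \frac{212718}{-179315} - \frac{646}{347 \left(-513\right)} = 212718 \left(- \frac{1}{179315}\right) - \frac{646}{-178011} = - \frac{212718}{179315} - - \frac{34}{9369} = - \frac{212718}{179315} + \frac{34}{9369} = - \frac{1986858232}{1680002235}$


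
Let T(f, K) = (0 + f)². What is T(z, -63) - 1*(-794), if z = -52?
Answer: 3498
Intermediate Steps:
T(f, K) = f²
T(z, -63) - 1*(-794) = (-52)² - 1*(-794) = 2704 + 794 = 3498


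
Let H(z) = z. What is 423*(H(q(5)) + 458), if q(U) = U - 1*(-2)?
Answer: 196695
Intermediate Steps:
q(U) = 2 + U (q(U) = U + 2 = 2 + U)
423*(H(q(5)) + 458) = 423*((2 + 5) + 458) = 423*(7 + 458) = 423*465 = 196695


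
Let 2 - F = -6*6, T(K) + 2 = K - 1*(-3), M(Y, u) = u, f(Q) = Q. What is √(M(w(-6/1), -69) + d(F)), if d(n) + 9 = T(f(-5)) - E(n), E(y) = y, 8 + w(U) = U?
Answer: 2*I*√30 ≈ 10.954*I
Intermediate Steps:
w(U) = -8 + U
T(K) = 1 + K (T(K) = -2 + (K - 1*(-3)) = -2 + (K + 3) = -2 + (3 + K) = 1 + K)
F = 38 (F = 2 - (-6)*6 = 2 - 1*(-36) = 2 + 36 = 38)
d(n) = -13 - n (d(n) = -9 + ((1 - 5) - n) = -9 + (-4 - n) = -13 - n)
√(M(w(-6/1), -69) + d(F)) = √(-69 + (-13 - 1*38)) = √(-69 + (-13 - 38)) = √(-69 - 51) = √(-120) = 2*I*√30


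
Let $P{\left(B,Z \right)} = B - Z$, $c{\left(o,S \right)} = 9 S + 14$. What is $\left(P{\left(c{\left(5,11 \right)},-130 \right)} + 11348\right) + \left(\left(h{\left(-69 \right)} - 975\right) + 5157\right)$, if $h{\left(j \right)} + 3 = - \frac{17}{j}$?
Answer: $\frac{1088147}{69} \approx 15770.0$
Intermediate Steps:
$c{\left(o,S \right)} = 14 + 9 S$
$h{\left(j \right)} = -3 - \frac{17}{j}$
$\left(P{\left(c{\left(5,11 \right)},-130 \right)} + 11348\right) + \left(\left(h{\left(-69 \right)} - 975\right) + 5157\right) = \left(\left(\left(14 + 9 \cdot 11\right) - -130\right) + 11348\right) + \left(\left(\left(-3 - \frac{17}{-69}\right) - 975\right) + 5157\right) = \left(\left(\left(14 + 99\right) + 130\right) + 11348\right) + \left(\left(\left(-3 - - \frac{17}{69}\right) - 975\right) + 5157\right) = \left(\left(113 + 130\right) + 11348\right) + \left(\left(\left(-3 + \frac{17}{69}\right) - 975\right) + 5157\right) = \left(243 + 11348\right) + \left(\left(- \frac{190}{69} - 975\right) + 5157\right) = 11591 + \left(- \frac{67465}{69} + 5157\right) = 11591 + \frac{288368}{69} = \frac{1088147}{69}$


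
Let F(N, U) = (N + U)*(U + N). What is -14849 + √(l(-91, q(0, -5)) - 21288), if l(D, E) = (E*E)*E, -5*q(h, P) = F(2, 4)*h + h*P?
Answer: -14849 + 2*I*√5322 ≈ -14849.0 + 145.9*I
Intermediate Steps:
F(N, U) = (N + U)² (F(N, U) = (N + U)*(N + U) = (N + U)²)
q(h, P) = -36*h/5 - P*h/5 (q(h, P) = -((2 + 4)²*h + h*P)/5 = -(6²*h + P*h)/5 = -(36*h + P*h)/5 = -36*h/5 - P*h/5)
l(D, E) = E³ (l(D, E) = E²*E = E³)
-14849 + √(l(-91, q(0, -5)) - 21288) = -14849 + √((-⅕*0*(36 - 5))³ - 21288) = -14849 + √((-⅕*0*31)³ - 21288) = -14849 + √(0³ - 21288) = -14849 + √(0 - 21288) = -14849 + √(-21288) = -14849 + 2*I*√5322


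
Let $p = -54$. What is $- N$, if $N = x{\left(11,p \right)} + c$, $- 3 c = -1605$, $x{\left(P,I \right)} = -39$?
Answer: $-496$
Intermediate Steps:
$c = 535$ ($c = \left(- \frac{1}{3}\right) \left(-1605\right) = 535$)
$N = 496$ ($N = -39 + 535 = 496$)
$- N = \left(-1\right) 496 = -496$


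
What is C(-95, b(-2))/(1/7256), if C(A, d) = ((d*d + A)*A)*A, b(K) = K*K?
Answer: -5173346600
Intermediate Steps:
b(K) = K**2
C(A, d) = A**2*(A + d**2) (C(A, d) = ((d**2 + A)*A)*A = ((A + d**2)*A)*A = (A*(A + d**2))*A = A**2*(A + d**2))
C(-95, b(-2))/(1/7256) = ((-95)**2*(-95 + ((-2)**2)**2))/(1/7256) = (9025*(-95 + 4**2))/(1/7256) = (9025*(-95 + 16))*7256 = (9025*(-79))*7256 = -712975*7256 = -5173346600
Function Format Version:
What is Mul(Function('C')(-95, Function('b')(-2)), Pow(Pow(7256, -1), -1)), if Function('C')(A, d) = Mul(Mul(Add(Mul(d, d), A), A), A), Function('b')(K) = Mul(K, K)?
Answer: -5173346600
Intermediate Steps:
Function('b')(K) = Pow(K, 2)
Function('C')(A, d) = Mul(Pow(A, 2), Add(A, Pow(d, 2))) (Function('C')(A, d) = Mul(Mul(Add(Pow(d, 2), A), A), A) = Mul(Mul(Add(A, Pow(d, 2)), A), A) = Mul(Mul(A, Add(A, Pow(d, 2))), A) = Mul(Pow(A, 2), Add(A, Pow(d, 2))))
Mul(Function('C')(-95, Function('b')(-2)), Pow(Pow(7256, -1), -1)) = Mul(Mul(Pow(-95, 2), Add(-95, Pow(Pow(-2, 2), 2))), Pow(Pow(7256, -1), -1)) = Mul(Mul(9025, Add(-95, Pow(4, 2))), Pow(Rational(1, 7256), -1)) = Mul(Mul(9025, Add(-95, 16)), 7256) = Mul(Mul(9025, -79), 7256) = Mul(-712975, 7256) = -5173346600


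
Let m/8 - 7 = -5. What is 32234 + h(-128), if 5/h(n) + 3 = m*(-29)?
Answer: 15053273/467 ≈ 32234.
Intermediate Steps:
m = 16 (m = 56 + 8*(-5) = 56 - 40 = 16)
h(n) = -5/467 (h(n) = 5/(-3 + 16*(-29)) = 5/(-3 - 464) = 5/(-467) = 5*(-1/467) = -5/467)
32234 + h(-128) = 32234 - 5/467 = 15053273/467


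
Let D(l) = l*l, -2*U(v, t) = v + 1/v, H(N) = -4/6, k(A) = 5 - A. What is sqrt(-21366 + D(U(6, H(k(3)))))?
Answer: I*sqrt(3075335)/12 ≈ 146.14*I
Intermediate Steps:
H(N) = -2/3 (H(N) = -4*1/6 = -2/3)
U(v, t) = -v/2 - 1/(2*v) (U(v, t) = -(v + 1/v)/2 = -v/2 - 1/(2*v))
D(l) = l**2
sqrt(-21366 + D(U(6, H(k(3))))) = sqrt(-21366 + ((1/2)*(-1 - 1*6**2)/6)**2) = sqrt(-21366 + ((1/2)*(1/6)*(-1 - 1*36))**2) = sqrt(-21366 + ((1/2)*(1/6)*(-1 - 36))**2) = sqrt(-21366 + ((1/2)*(1/6)*(-37))**2) = sqrt(-21366 + (-37/12)**2) = sqrt(-21366 + 1369/144) = sqrt(-3075335/144) = I*sqrt(3075335)/12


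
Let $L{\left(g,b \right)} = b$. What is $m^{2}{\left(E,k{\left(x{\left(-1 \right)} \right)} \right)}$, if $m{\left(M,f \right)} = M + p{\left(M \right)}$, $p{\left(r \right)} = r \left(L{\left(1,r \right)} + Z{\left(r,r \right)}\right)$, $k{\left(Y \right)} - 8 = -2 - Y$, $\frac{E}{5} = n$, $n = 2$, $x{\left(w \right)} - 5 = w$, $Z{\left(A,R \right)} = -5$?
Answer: $3600$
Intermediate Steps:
$x{\left(w \right)} = 5 + w$
$E = 10$ ($E = 5 \cdot 2 = 10$)
$k{\left(Y \right)} = 6 - Y$ ($k{\left(Y \right)} = 8 - \left(2 + Y\right) = 6 - Y$)
$p{\left(r \right)} = r \left(-5 + r\right)$ ($p{\left(r \right)} = r \left(r - 5\right) = r \left(-5 + r\right)$)
$m{\left(M,f \right)} = M + M \left(-5 + M\right)$
$m^{2}{\left(E,k{\left(x{\left(-1 \right)} \right)} \right)} = \left(10 \left(-4 + 10\right)\right)^{2} = \left(10 \cdot 6\right)^{2} = 60^{2} = 3600$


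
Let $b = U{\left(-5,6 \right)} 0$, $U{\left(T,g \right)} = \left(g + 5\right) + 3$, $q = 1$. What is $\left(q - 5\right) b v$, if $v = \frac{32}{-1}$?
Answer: $0$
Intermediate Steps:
$U{\left(T,g \right)} = 8 + g$ ($U{\left(T,g \right)} = \left(5 + g\right) + 3 = 8 + g$)
$v = -32$ ($v = 32 \left(-1\right) = -32$)
$b = 0$ ($b = \left(8 + 6\right) 0 = 14 \cdot 0 = 0$)
$\left(q - 5\right) b v = \left(1 - 5\right) 0 \left(-32\right) = \left(-4\right) 0 \left(-32\right) = 0 \left(-32\right) = 0$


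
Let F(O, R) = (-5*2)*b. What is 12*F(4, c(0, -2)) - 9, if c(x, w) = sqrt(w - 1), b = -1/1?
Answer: 111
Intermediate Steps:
b = -1 (b = -1*1 = -1)
c(x, w) = sqrt(-1 + w)
F(O, R) = 10 (F(O, R) = -5*2*(-1) = -10*(-1) = 10)
12*F(4, c(0, -2)) - 9 = 12*10 - 9 = 120 - 9 = 111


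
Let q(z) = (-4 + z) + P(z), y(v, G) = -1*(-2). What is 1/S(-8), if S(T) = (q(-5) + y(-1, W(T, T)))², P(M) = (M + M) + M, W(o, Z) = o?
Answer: 1/484 ≈ 0.0020661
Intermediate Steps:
y(v, G) = 2
P(M) = 3*M (P(M) = 2*M + M = 3*M)
q(z) = -4 + 4*z (q(z) = (-4 + z) + 3*z = -4 + 4*z)
S(T) = 484 (S(T) = ((-4 + 4*(-5)) + 2)² = ((-4 - 20) + 2)² = (-24 + 2)² = (-22)² = 484)
1/S(-8) = 1/484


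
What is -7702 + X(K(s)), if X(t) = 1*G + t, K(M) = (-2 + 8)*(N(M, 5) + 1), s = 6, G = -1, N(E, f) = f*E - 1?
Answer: -7523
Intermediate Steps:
N(E, f) = -1 + E*f (N(E, f) = E*f - 1 = -1 + E*f)
K(M) = 30*M (K(M) = (-2 + 8)*((-1 + M*5) + 1) = 6*((-1 + 5*M) + 1) = 6*(5*M) = 30*M)
X(t) = -1 + t (X(t) = 1*(-1) + t = -1 + t)
-7702 + X(K(s)) = -7702 + (-1 + 30*6) = -7702 + (-1 + 180) = -7702 + 179 = -7523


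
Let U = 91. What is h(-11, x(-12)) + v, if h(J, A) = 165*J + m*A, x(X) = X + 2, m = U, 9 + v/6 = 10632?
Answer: 61013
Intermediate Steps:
v = 63738 (v = -54 + 6*10632 = -54 + 63792 = 63738)
m = 91
x(X) = 2 + X
h(J, A) = 91*A + 165*J (h(J, A) = 165*J + 91*A = 91*A + 165*J)
h(-11, x(-12)) + v = (91*(2 - 12) + 165*(-11)) + 63738 = (91*(-10) - 1815) + 63738 = (-910 - 1815) + 63738 = -2725 + 63738 = 61013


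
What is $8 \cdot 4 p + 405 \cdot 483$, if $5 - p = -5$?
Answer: $195935$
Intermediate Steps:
$p = 10$ ($p = 5 - -5 = 5 + 5 = 10$)
$8 \cdot 4 p + 405 \cdot 483 = 8 \cdot 4 \cdot 10 + 405 \cdot 483 = 32 \cdot 10 + 195615 = 320 + 195615 = 195935$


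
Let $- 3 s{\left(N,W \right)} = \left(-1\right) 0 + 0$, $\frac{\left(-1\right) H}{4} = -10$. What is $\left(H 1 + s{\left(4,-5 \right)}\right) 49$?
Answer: $1960$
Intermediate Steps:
$H = 40$ ($H = \left(-4\right) \left(-10\right) = 40$)
$s{\left(N,W \right)} = 0$ ($s{\left(N,W \right)} = - \frac{\left(-1\right) 0 + 0}{3} = - \frac{0 + 0}{3} = \left(- \frac{1}{3}\right) 0 = 0$)
$\left(H 1 + s{\left(4,-5 \right)}\right) 49 = \left(40 \cdot 1 + 0\right) 49 = \left(40 + 0\right) 49 = 40 \cdot 49 = 1960$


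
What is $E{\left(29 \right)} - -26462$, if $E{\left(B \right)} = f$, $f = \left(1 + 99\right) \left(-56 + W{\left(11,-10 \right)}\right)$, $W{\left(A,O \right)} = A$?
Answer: $21962$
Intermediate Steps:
$f = -4500$ ($f = \left(1 + 99\right) \left(-56 + 11\right) = 100 \left(-45\right) = -4500$)
$E{\left(B \right)} = -4500$
$E{\left(29 \right)} - -26462 = -4500 - -26462 = -4500 + 26462 = 21962$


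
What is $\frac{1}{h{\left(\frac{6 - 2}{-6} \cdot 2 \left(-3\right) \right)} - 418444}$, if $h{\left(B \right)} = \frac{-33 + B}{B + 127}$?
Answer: $- \frac{131}{54816193} \approx -2.3898 \cdot 10^{-6}$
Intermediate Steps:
$h{\left(B \right)} = \frac{-33 + B}{127 + B}$
$\frac{1}{h{\left(\frac{6 - 2}{-6} \cdot 2 \left(-3\right) \right)} - 418444} = \frac{1}{\frac{-33 + \frac{6 - 2}{-6} \cdot 2 \left(-3\right)}{127 + \frac{6 - 2}{-6} \cdot 2 \left(-3\right)} - 418444} = \frac{1}{\frac{-33 + 4 \left(- \frac{1}{6}\right) 2 \left(-3\right)}{127 + 4 \left(- \frac{1}{6}\right) 2 \left(-3\right)} - 418444} = \frac{1}{\frac{-33 + \left(- \frac{2}{3}\right) 2 \left(-3\right)}{127 + \left(- \frac{2}{3}\right) 2 \left(-3\right)} - 418444} = \frac{1}{\frac{-33 - -4}{127 - -4} - 418444} = \frac{1}{\frac{-33 + 4}{127 + 4} - 418444} = \frac{1}{\frac{1}{131} \left(-29\right) - 418444} = \frac{1}{- \frac{29}{131} - 418444} = \frac{1}{- \frac{54816193}{131}} = - \frac{131}{54816193}$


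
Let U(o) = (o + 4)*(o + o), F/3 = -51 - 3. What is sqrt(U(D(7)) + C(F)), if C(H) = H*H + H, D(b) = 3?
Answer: 2*sqrt(6531) ≈ 161.63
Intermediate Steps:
F = -162 (F = 3*(-51 - 3) = 3*(-54) = -162)
C(H) = H + H**2 (C(H) = H**2 + H = H + H**2)
U(o) = 2*o*(4 + o) (U(o) = (4 + o)*(2*o) = 2*o*(4 + o))
sqrt(U(D(7)) + C(F)) = sqrt(2*3*(4 + 3) - 162*(1 - 162)) = sqrt(2*3*7 - 162*(-161)) = sqrt(42 + 26082) = sqrt(26124) = 2*sqrt(6531)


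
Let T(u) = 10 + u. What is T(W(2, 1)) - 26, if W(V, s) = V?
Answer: -14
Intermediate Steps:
T(W(2, 1)) - 26 = (10 + 2) - 26 = 12 - 26 = -14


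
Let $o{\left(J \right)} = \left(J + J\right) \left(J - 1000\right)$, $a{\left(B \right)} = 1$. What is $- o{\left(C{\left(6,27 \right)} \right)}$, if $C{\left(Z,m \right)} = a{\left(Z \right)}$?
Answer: $1998$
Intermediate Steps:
$C{\left(Z,m \right)} = 1$
$o{\left(J \right)} = 2 J \left(-1000 + J\right)$
$- o{\left(C{\left(6,27 \right)} \right)} = - 2 \cdot 1 \left(-1000 + 1\right) = - 2 \cdot 1 \left(-999\right) = \left(-1\right) \left(-1998\right) = 1998$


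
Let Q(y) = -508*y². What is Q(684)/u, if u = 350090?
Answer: -118835424/175045 ≈ -678.88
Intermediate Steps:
Q(684)/u = -508*684²/350090 = -508*467856*(1/350090) = -237670848*1/350090 = -118835424/175045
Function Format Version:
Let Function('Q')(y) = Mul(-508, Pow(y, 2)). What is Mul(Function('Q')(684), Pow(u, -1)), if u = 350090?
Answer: Rational(-118835424, 175045) ≈ -678.88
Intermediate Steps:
Mul(Function('Q')(684), Pow(u, -1)) = Mul(Mul(-508, Pow(684, 2)), Pow(350090, -1)) = Mul(Mul(-508, 467856), Rational(1, 350090)) = Mul(-237670848, Rational(1, 350090)) = Rational(-118835424, 175045)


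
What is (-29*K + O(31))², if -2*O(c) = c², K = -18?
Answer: 6889/4 ≈ 1722.3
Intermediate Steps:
O(c) = -c²/2
(-29*K + O(31))² = (-29*(-18) - ½*31²)² = (522 - ½*961)² = (522 - 961/2)² = (83/2)² = 6889/4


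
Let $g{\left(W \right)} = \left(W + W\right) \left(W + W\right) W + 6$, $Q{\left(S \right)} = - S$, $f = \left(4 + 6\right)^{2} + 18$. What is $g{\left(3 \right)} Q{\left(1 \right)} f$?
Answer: $-13452$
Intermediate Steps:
$f = 118$ ($f = 10^{2} + 18 = 100 + 18 = 118$)
$g{\left(W \right)} = 6 + 4 W^{3}$ ($g{\left(W \right)} = 2 W 2 W W + 6 = 4 W^{2} W + 6 = 4 W^{3} + 6 = 6 + 4 W^{3}$)
$g{\left(3 \right)} Q{\left(1 \right)} f = \left(6 + 4 \cdot 3^{3}\right) \left(\left(-1\right) 1\right) 118 = \left(6 + 4 \cdot 27\right) \left(-1\right) 118 = \left(6 + 108\right) \left(-1\right) 118 = 114 \left(-1\right) 118 = \left(-114\right) 118 = -13452$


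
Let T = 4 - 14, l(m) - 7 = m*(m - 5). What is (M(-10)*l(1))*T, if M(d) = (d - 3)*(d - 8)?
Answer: -7020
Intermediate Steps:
l(m) = 7 + m*(-5 + m) (l(m) = 7 + m*(m - 5) = 7 + m*(-5 + m))
T = -10
M(d) = (-8 + d)*(-3 + d) (M(d) = (-3 + d)*(-8 + d) = (-8 + d)*(-3 + d))
(M(-10)*l(1))*T = ((24 + (-10)² - 11*(-10))*(7 + 1² - 5*1))*(-10) = ((24 + 100 + 110)*(7 + 1 - 5))*(-10) = (234*3)*(-10) = 702*(-10) = -7020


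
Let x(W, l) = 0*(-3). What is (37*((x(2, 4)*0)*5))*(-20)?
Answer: 0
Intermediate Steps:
x(W, l) = 0
(37*((x(2, 4)*0)*5))*(-20) = (37*((0*0)*5))*(-20) = (37*(0*5))*(-20) = (37*0)*(-20) = 0*(-20) = 0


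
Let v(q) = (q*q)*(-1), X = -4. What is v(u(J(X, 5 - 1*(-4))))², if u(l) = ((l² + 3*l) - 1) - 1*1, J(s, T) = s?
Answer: 16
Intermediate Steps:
u(l) = -2 + l² + 3*l (u(l) = (-1 + l² + 3*l) - 1 = -2 + l² + 3*l)
v(q) = -q² (v(q) = q²*(-1) = -q²)
v(u(J(X, 5 - 1*(-4))))² = (-(-2 + (-4)² + 3*(-4))²)² = (-(-2 + 16 - 12)²)² = (-1*2²)² = (-1*4)² = (-4)² = 16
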